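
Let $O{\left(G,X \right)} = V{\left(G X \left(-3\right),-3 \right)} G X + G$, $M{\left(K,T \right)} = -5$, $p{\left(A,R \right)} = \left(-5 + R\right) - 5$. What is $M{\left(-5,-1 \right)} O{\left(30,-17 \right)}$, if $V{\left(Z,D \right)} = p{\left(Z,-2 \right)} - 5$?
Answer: $-43500$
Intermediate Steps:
$p{\left(A,R \right)} = -10 + R$
$V{\left(Z,D \right)} = -17$ ($V{\left(Z,D \right)} = \left(-10 - 2\right) - 5 = -12 - 5 = -17$)
$O{\left(G,X \right)} = G - 17 G X$ ($O{\left(G,X \right)} = - 17 G X + G = G - 17 G X$)
$M{\left(-5,-1 \right)} O{\left(30,-17 \right)} = - 5 \cdot 30 \left(1 - -289\right) = - 5 \cdot 30 \left(1 + 289\right) = - 5 \cdot 30 \cdot 290 = \left(-5\right) 8700 = -43500$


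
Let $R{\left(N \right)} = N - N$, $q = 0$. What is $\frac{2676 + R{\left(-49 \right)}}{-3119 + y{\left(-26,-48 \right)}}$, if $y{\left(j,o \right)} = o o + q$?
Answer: $- \frac{2676}{815} \approx -3.2834$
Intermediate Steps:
$y{\left(j,o \right)} = o^{2}$ ($y{\left(j,o \right)} = o o + 0 = o^{2} + 0 = o^{2}$)
$R{\left(N \right)} = 0$
$\frac{2676 + R{\left(-49 \right)}}{-3119 + y{\left(-26,-48 \right)}} = \frac{2676 + 0}{-3119 + \left(-48\right)^{2}} = \frac{2676}{-3119 + 2304} = \frac{2676}{-815} = 2676 \left(- \frac{1}{815}\right) = - \frac{2676}{815}$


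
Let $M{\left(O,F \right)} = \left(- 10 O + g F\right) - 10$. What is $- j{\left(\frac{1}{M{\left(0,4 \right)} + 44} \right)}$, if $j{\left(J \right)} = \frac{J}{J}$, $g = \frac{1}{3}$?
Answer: $-1$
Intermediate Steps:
$g = \frac{1}{3} \approx 0.33333$
$M{\left(O,F \right)} = -10 - 10 O + \frac{F}{3}$ ($M{\left(O,F \right)} = \left(- 10 O + \frac{F}{3}\right) - 10 = -10 - 10 O + \frac{F}{3}$)
$j{\left(J \right)} = 1$
$- j{\left(\frac{1}{M{\left(0,4 \right)} + 44} \right)} = \left(-1\right) 1 = -1$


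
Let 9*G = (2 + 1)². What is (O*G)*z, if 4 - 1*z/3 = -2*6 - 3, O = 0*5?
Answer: 0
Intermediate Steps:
O = 0
z = 57 (z = 12 - 3*(-2*6 - 3) = 12 - 3*(-12 - 3) = 12 - 3*(-15) = 12 + 45 = 57)
G = 1 (G = (2 + 1)²/9 = (⅑)*3² = (⅑)*9 = 1)
(O*G)*z = (0*1)*57 = 0*57 = 0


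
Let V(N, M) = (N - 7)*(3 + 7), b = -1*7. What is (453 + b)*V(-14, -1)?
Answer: -93660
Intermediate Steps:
b = -7
V(N, M) = -70 + 10*N (V(N, M) = (-7 + N)*10 = -70 + 10*N)
(453 + b)*V(-14, -1) = (453 - 7)*(-70 + 10*(-14)) = 446*(-70 - 140) = 446*(-210) = -93660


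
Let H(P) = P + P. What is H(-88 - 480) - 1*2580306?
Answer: -2581442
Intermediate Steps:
H(P) = 2*P
H(-88 - 480) - 1*2580306 = 2*(-88 - 480) - 1*2580306 = 2*(-568) - 2580306 = -1136 - 2580306 = -2581442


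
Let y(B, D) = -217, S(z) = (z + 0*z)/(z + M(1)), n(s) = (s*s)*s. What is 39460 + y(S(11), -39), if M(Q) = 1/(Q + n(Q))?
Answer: 39243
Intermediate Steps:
n(s) = s**3 (n(s) = s**2*s = s**3)
M(Q) = 1/(Q + Q**3)
S(z) = z/(1/2 + z) (S(z) = (z + 0*z)/(z + 1/(1 + 1**3)) = (z + 0)/(z + 1/(1 + 1)) = z/(z + 1/2) = z/(1/2 + z))
39460 + y(S(11), -39) = 39460 - 217 = 39243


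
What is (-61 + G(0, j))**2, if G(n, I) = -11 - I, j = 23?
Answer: 9025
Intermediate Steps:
(-61 + G(0, j))**2 = (-61 + (-11 - 1*23))**2 = (-61 + (-11 - 23))**2 = (-61 - 34)**2 = (-95)**2 = 9025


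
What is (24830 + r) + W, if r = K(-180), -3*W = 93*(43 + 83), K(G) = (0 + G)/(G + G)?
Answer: 41849/2 ≈ 20925.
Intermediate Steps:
K(G) = ½ (K(G) = G/((2*G)) = G*(1/(2*G)) = ½)
W = -3906 (W = -31*(43 + 83) = -31*126 = -⅓*11718 = -3906)
r = ½ ≈ 0.50000
(24830 + r) + W = (24830 + ½) - 3906 = 49661/2 - 3906 = 41849/2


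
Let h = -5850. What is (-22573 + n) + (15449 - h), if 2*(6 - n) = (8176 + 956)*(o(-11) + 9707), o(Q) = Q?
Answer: -44273204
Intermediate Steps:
n = -44271930 (n = 6 - (8176 + 956)*(-11 + 9707)/2 = 6 - 4566*9696 = 6 - ½*88543872 = 6 - 44271936 = -44271930)
(-22573 + n) + (15449 - h) = (-22573 - 44271930) + (15449 - 1*(-5850)) = -44294503 + (15449 + 5850) = -44294503 + 21299 = -44273204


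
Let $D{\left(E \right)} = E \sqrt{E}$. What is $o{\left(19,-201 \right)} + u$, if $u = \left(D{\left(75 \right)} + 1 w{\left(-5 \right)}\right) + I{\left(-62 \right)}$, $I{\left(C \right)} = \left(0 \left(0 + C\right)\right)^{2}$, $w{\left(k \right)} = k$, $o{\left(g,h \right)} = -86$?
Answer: $-91 + 375 \sqrt{3} \approx 558.52$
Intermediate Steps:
$D{\left(E \right)} = E^{\frac{3}{2}}$
$I{\left(C \right)} = 0$ ($I{\left(C \right)} = \left(0 C\right)^{2} = 0^{2} = 0$)
$u = -5 + 375 \sqrt{3}$ ($u = \left(75^{\frac{3}{2}} + 1 \left(-5\right)\right) + 0 = \left(375 \sqrt{3} - 5\right) + 0 = \left(-5 + 375 \sqrt{3}\right) + 0 = -5 + 375 \sqrt{3} \approx 644.52$)
$o{\left(19,-201 \right)} + u = -86 - \left(5 - 375 \sqrt{3}\right) = -91 + 375 \sqrt{3}$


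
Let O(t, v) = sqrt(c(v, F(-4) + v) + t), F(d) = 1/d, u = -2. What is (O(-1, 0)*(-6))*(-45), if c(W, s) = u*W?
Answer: 270*I ≈ 270.0*I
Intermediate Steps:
c(W, s) = -2*W
O(t, v) = sqrt(t - 2*v) (O(t, v) = sqrt(-2*v + t) = sqrt(t - 2*v))
(O(-1, 0)*(-6))*(-45) = (sqrt(-1 - 2*0)*(-6))*(-45) = (sqrt(-1 + 0)*(-6))*(-45) = (sqrt(-1)*(-6))*(-45) = (I*(-6))*(-45) = -6*I*(-45) = 270*I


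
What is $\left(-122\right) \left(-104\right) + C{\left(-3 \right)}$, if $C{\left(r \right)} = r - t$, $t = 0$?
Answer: $12685$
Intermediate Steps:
$C{\left(r \right)} = r$ ($C{\left(r \right)} = r - 0 = r + 0 = r$)
$\left(-122\right) \left(-104\right) + C{\left(-3 \right)} = \left(-122\right) \left(-104\right) - 3 = 12688 - 3 = 12685$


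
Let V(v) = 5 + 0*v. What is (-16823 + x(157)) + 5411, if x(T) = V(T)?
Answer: -11407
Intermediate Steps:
V(v) = 5 (V(v) = 5 + 0 = 5)
x(T) = 5
(-16823 + x(157)) + 5411 = (-16823 + 5) + 5411 = -16818 + 5411 = -11407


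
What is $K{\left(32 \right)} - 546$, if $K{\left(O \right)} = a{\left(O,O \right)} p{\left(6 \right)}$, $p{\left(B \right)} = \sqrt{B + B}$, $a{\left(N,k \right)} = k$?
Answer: $-546 + 64 \sqrt{3} \approx -435.15$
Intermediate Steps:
$p{\left(B \right)} = \sqrt{2} \sqrt{B}$ ($p{\left(B \right)} = \sqrt{2 B} = \sqrt{2} \sqrt{B}$)
$K{\left(O \right)} = 2 O \sqrt{3}$ ($K{\left(O \right)} = O \sqrt{2} \sqrt{6} = O 2 \sqrt{3} = 2 O \sqrt{3}$)
$K{\left(32 \right)} - 546 = 2 \cdot 32 \sqrt{3} - 546 = 64 \sqrt{3} - 546 = -546 + 64 \sqrt{3}$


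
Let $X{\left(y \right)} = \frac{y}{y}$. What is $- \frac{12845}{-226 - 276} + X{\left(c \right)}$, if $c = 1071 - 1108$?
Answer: $\frac{13347}{502} \approx 26.588$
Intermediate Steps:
$c = -37$ ($c = 1071 - 1108 = -37$)
$X{\left(y \right)} = 1$
$- \frac{12845}{-226 - 276} + X{\left(c \right)} = - \frac{12845}{-226 - 276} + 1 = - \frac{12845}{-502} + 1 = \left(-12845\right) \left(- \frac{1}{502}\right) + 1 = \frac{12845}{502} + 1 = \frac{13347}{502}$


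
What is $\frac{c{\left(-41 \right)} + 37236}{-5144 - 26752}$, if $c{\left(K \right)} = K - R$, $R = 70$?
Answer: $- \frac{4125}{3544} \approx -1.1639$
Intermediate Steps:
$c{\left(K \right)} = -70 + K$ ($c{\left(K \right)} = K - 70 = -70 + K$)
$\frac{c{\left(-41 \right)} + 37236}{-5144 - 26752} = \frac{\left(-70 - 41\right) + 37236}{-5144 - 26752} = \frac{-111 + 37236}{-31896} = 37125 \left(- \frac{1}{31896}\right) = - \frac{4125}{3544}$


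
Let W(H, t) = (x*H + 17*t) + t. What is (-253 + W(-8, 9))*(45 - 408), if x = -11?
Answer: 1089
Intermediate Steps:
W(H, t) = -11*H + 18*t (W(H, t) = (-11*H + 17*t) + t = -11*H + 18*t)
(-253 + W(-8, 9))*(45 - 408) = (-253 + (-11*(-8) + 18*9))*(45 - 408) = (-253 + (88 + 162))*(-363) = (-253 + 250)*(-363) = -3*(-363) = 1089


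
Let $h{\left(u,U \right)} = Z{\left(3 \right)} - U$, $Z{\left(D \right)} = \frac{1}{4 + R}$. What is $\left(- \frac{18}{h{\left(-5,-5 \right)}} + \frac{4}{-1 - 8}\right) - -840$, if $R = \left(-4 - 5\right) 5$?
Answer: $\frac{255797}{306} \approx 835.94$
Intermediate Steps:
$R = -45$ ($R = \left(-9\right) 5 = -45$)
$Z{\left(D \right)} = - \frac{1}{41}$ ($Z{\left(D \right)} = \frac{1}{4 - 45} = \frac{1}{-41} = - \frac{1}{41}$)
$h{\left(u,U \right)} = - \frac{1}{41} - U$
$\left(- \frac{18}{h{\left(-5,-5 \right)}} + \frac{4}{-1 - 8}\right) - -840 = \left(- \frac{18}{- \frac{1}{41} - -5} + \frac{4}{-1 - 8}\right) - -840 = \left(- \frac{18}{- \frac{1}{41} + 5} + \frac{4}{-1 - 8}\right) + 840 = \left(- \frac{18}{\frac{204}{41}} + \frac{4}{-9}\right) + 840 = \left(\left(-18\right) \frac{41}{204} + 4 \left(- \frac{1}{9}\right)\right) + 840 = \left(- \frac{123}{34} - \frac{4}{9}\right) + 840 = - \frac{1243}{306} + 840 = \frac{255797}{306}$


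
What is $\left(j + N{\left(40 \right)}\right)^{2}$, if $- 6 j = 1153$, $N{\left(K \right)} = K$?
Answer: $\frac{833569}{36} \approx 23155.0$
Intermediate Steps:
$j = - \frac{1153}{6}$ ($j = \left(- \frac{1}{6}\right) 1153 = - \frac{1153}{6} \approx -192.17$)
$\left(j + N{\left(40 \right)}\right)^{2} = \left(- \frac{1153}{6} + 40\right)^{2} = \left(- \frac{913}{6}\right)^{2} = \frac{833569}{36}$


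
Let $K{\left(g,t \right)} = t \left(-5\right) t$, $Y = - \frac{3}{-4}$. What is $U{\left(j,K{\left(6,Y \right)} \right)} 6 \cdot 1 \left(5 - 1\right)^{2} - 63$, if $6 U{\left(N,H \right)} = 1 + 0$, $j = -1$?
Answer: $-47$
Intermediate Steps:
$Y = \frac{3}{4}$ ($Y = \left(-3\right) \left(- \frac{1}{4}\right) = \frac{3}{4} \approx 0.75$)
$K{\left(g,t \right)} = - 5 t^{2}$ ($K{\left(g,t \right)} = - 5 t t = - 5 t^{2}$)
$U{\left(N,H \right)} = \frac{1}{6}$ ($U{\left(N,H \right)} = \frac{1 + 0}{6} = \frac{1}{6} \cdot 1 = \frac{1}{6}$)
$U{\left(j,K{\left(6,Y \right)} \right)} 6 \cdot 1 \left(5 - 1\right)^{2} - 63 = \frac{1}{6} \cdot 6 \cdot 1 \left(5 - 1\right)^{2} - 63 = 1 \cdot 1 \cdot 4^{2} - 63 = 1 \cdot 16 - 63 = 16 - 63 = -47$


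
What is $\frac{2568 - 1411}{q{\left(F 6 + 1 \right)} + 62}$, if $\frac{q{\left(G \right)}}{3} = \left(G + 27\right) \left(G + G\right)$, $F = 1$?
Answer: $\frac{1157}{1490} \approx 0.77651$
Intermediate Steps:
$q{\left(G \right)} = 6 G \left(27 + G\right)$ ($q{\left(G \right)} = 3 \left(G + 27\right) \left(G + G\right) = 3 \left(27 + G\right) 2 G = 3 \cdot 2 G \left(27 + G\right) = 6 G \left(27 + G\right)$)
$\frac{2568 - 1411}{q{\left(F 6 + 1 \right)} + 62} = \frac{2568 - 1411}{6 \left(1 \cdot 6 + 1\right) \left(27 + \left(1 \cdot 6 + 1\right)\right) + 62} = \frac{1157}{6 \left(6 + 1\right) \left(27 + \left(6 + 1\right)\right) + 62} = \frac{1157}{6 \cdot 7 \left(27 + 7\right) + 62} = \frac{1157}{6 \cdot 7 \cdot 34 + 62} = \frac{1157}{1428 + 62} = \frac{1157}{1490}$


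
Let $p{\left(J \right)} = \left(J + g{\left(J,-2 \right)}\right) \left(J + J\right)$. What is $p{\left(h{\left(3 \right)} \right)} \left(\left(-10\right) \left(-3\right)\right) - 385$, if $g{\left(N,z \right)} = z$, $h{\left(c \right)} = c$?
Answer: $-205$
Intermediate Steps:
$p{\left(J \right)} = 2 J \left(-2 + J\right)$ ($p{\left(J \right)} = \left(J - 2\right) \left(J + J\right) = \left(-2 + J\right) 2 J = 2 J \left(-2 + J\right)$)
$p{\left(h{\left(3 \right)} \right)} \left(\left(-10\right) \left(-3\right)\right) - 385 = 2 \cdot 3 \left(-2 + 3\right) \left(\left(-10\right) \left(-3\right)\right) - 385 = 2 \cdot 3 \cdot 1 \cdot 30 - 385 = 6 \cdot 30 - 385 = 180 - 385 = -205$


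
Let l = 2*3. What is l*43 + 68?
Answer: 326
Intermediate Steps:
l = 6
l*43 + 68 = 6*43 + 68 = 258 + 68 = 326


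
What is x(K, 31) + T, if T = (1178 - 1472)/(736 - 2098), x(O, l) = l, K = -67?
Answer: 7086/227 ≈ 31.216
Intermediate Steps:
T = 49/227 (T = -294/(-1362) = -294*(-1/1362) = 49/227 ≈ 0.21586)
x(K, 31) + T = 31 + 49/227 = 7086/227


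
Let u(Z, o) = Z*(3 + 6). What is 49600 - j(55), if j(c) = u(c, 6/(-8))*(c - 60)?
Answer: 52075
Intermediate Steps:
u(Z, o) = 9*Z (u(Z, o) = Z*9 = 9*Z)
j(c) = 9*c*(-60 + c) (j(c) = (9*c)*(c - 60) = (9*c)*(-60 + c) = 9*c*(-60 + c))
49600 - j(55) = 49600 - 9*55*(-60 + 55) = 49600 - 9*55*(-5) = 49600 - 1*(-2475) = 49600 + 2475 = 52075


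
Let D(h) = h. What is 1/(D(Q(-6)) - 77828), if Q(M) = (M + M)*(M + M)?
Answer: -1/77684 ≈ -1.2873e-5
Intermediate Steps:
Q(M) = 4*M**2 (Q(M) = (2*M)*(2*M) = 4*M**2)
1/(D(Q(-6)) - 77828) = 1/(4*(-6)**2 - 77828) = 1/(4*36 - 77828) = 1/(144 - 77828) = 1/(-77684) = -1/77684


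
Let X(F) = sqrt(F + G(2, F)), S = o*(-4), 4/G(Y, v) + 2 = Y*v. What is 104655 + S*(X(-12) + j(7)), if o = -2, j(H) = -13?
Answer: 104551 + 8*I*sqrt(2054)/13 ≈ 1.0455e+5 + 27.89*I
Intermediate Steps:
G(Y, v) = 4/(-2 + Y*v)
S = 8 (S = -2*(-4) = 8)
X(F) = sqrt(F + 4/(-2 + 2*F))
104655 + S*(X(-12) + j(7)) = 104655 + 8*(sqrt((2 - 12*(-1 - 12))/(-1 - 12)) - 13) = 104655 + 8*(sqrt((2 - 12*(-13))/(-13)) - 13) = 104655 + 8*(sqrt(-(2 + 156)/13) - 13) = 104655 + 8*(sqrt(-1/13*158) - 13) = 104655 + 8*(sqrt(-158/13) - 13) = 104655 + 8*(I*sqrt(2054)/13 - 13) = 104655 + 8*(-13 + I*sqrt(2054)/13) = 104655 + (-104 + 8*I*sqrt(2054)/13) = 104551 + 8*I*sqrt(2054)/13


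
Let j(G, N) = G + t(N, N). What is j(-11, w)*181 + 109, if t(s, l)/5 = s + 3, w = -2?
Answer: -977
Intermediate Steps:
t(s, l) = 15 + 5*s (t(s, l) = 5*(s + 3) = 5*(3 + s) = 15 + 5*s)
j(G, N) = 15 + G + 5*N (j(G, N) = G + (15 + 5*N) = 15 + G + 5*N)
j(-11, w)*181 + 109 = (15 - 11 + 5*(-2))*181 + 109 = (15 - 11 - 10)*181 + 109 = -6*181 + 109 = -1086 + 109 = -977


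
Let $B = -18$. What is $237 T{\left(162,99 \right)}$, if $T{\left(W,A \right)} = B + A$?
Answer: $19197$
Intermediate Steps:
$T{\left(W,A \right)} = -18 + A$
$237 T{\left(162,99 \right)} = 237 \left(-18 + 99\right) = 237 \cdot 81 = 19197$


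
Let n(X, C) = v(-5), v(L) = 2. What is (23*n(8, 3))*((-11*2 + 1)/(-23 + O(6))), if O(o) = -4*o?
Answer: 966/47 ≈ 20.553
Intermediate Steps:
n(X, C) = 2
(23*n(8, 3))*((-11*2 + 1)/(-23 + O(6))) = (23*2)*((-11*2 + 1)/(-23 - 4*6)) = 46*((-22 + 1)/(-23 - 24)) = 46*(-21/(-47)) = 46*(-21*(-1/47)) = 46*(21/47) = 966/47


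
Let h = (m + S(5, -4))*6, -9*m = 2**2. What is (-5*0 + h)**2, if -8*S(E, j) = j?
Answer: 1/9 ≈ 0.11111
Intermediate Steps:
S(E, j) = -j/8
m = -4/9 (m = -1/9*2**2 = -1/9*4 = -4/9 ≈ -0.44444)
h = 1/3 (h = (-4/9 - 1/8*(-4))*6 = (-4/9 + 1/2)*6 = (1/18)*6 = 1/3 ≈ 0.33333)
(-5*0 + h)**2 = (-5*0 + 1/3)**2 = (0 + 1/3)**2 = (1/3)**2 = 1/9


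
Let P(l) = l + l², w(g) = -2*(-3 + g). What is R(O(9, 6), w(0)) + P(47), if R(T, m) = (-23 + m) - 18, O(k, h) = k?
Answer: 2221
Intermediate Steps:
w(g) = 6 - 2*g
R(T, m) = -41 + m
R(O(9, 6), w(0)) + P(47) = (-41 + (6 - 2*0)) + 47*(1 + 47) = (-41 + (6 + 0)) + 47*48 = (-41 + 6) + 2256 = -35 + 2256 = 2221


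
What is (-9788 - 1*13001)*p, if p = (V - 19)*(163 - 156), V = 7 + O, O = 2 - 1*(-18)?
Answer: -1276184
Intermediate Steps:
O = 20 (O = 2 + 18 = 20)
V = 27 (V = 7 + 20 = 27)
p = 56 (p = (27 - 19)*(163 - 156) = 8*7 = 56)
(-9788 - 1*13001)*p = (-9788 - 1*13001)*56 = (-9788 - 13001)*56 = -22789*56 = -1276184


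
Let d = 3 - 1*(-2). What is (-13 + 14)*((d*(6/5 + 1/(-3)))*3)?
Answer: 13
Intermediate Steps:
d = 5 (d = 3 + 2 = 5)
(-13 + 14)*((d*(6/5 + 1/(-3)))*3) = (-13 + 14)*((5*(6/5 + 1/(-3)))*3) = 1*((5*(6*(⅕) + 1*(-⅓)))*3) = 1*((5*(6/5 - ⅓))*3) = 1*((5*(13/15))*3) = 1*((13/3)*3) = 1*13 = 13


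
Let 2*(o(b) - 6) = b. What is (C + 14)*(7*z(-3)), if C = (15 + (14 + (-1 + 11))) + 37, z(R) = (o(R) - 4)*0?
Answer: 0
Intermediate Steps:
o(b) = 6 + b/2
z(R) = 0 (z(R) = ((6 + R/2) - 4)*0 = (2 + R/2)*0 = 0)
C = 76 (C = (15 + (14 + 10)) + 37 = (15 + 24) + 37 = 39 + 37 = 76)
(C + 14)*(7*z(-3)) = (76 + 14)*(7*0) = 90*0 = 0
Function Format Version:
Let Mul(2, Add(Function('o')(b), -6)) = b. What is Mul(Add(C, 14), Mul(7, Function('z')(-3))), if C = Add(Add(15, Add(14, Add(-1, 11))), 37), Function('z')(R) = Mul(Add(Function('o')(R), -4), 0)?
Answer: 0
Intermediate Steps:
Function('o')(b) = Add(6, Mul(Rational(1, 2), b))
Function('z')(R) = 0 (Function('z')(R) = Mul(Add(Add(6, Mul(Rational(1, 2), R)), -4), 0) = Mul(Add(2, Mul(Rational(1, 2), R)), 0) = 0)
C = 76 (C = Add(Add(15, Add(14, 10)), 37) = Add(Add(15, 24), 37) = Add(39, 37) = 76)
Mul(Add(C, 14), Mul(7, Function('z')(-3))) = Mul(Add(76, 14), Mul(7, 0)) = Mul(90, 0) = 0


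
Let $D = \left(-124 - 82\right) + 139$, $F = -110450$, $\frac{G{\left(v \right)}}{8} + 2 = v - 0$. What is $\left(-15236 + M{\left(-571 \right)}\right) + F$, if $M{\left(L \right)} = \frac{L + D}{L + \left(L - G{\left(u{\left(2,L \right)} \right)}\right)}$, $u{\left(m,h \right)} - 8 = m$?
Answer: $- \frac{75788339}{603} \approx -1.2569 \cdot 10^{5}$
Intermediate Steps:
$u{\left(m,h \right)} = 8 + m$
$G{\left(v \right)} = -16 + 8 v$ ($G{\left(v \right)} = -16 + 8 \left(v - 0\right) = -16 + 8 \left(v + 0\right) = -16 + 8 v$)
$D = -67$ ($D = -206 + 139 = -67$)
$M{\left(L \right)} = \frac{-67 + L}{-64 + 2 L}$ ($M{\left(L \right)} = \frac{L - 67}{L - \left(-16 - L + 8 \left(8 + 2\right)\right)} = \frac{-67 + L}{L - \left(-16 + 80 - L\right)} = \frac{-67 + L}{L + \left(L - \left(-16 + 80\right)\right)} = \frac{-67 + L}{L + \left(L - 64\right)} = \frac{-67 + L}{L + \left(-64 + L\right)} = \frac{-67 + L}{-64 + 2 L}$)
$\left(-15236 + M{\left(-571 \right)}\right) + F = \left(-15236 + \frac{-67 - 571}{2 \left(-32 - 571\right)}\right) - 110450 = \left(-15236 + \frac{1}{2} \frac{1}{-603} \left(-638\right)\right) - 110450 = \left(-15236 + \frac{1}{2} \left(- \frac{1}{603}\right) \left(-638\right)\right) - 110450 = \left(-15236 + \frac{319}{603}\right) - 110450 = - \frac{9186989}{603} - 110450 = - \frac{75788339}{603}$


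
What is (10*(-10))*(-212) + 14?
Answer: 21214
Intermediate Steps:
(10*(-10))*(-212) + 14 = -100*(-212) + 14 = 21200 + 14 = 21214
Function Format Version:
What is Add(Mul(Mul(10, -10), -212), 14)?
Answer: 21214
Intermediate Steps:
Add(Mul(Mul(10, -10), -212), 14) = Add(Mul(-100, -212), 14) = Add(21200, 14) = 21214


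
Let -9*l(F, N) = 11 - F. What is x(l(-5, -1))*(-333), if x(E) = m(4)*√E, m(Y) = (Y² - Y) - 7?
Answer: -2220*I ≈ -2220.0*I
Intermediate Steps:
m(Y) = -7 + Y² - Y
l(F, N) = -11/9 + F/9 (l(F, N) = -(11 - F)/9 = -11/9 + F/9)
x(E) = 5*√E (x(E) = (-7 + 4² - 1*4)*√E = (-7 + 16 - 4)*√E = 5*√E)
x(l(-5, -1))*(-333) = (5*√(-11/9 + (⅑)*(-5)))*(-333) = (5*√(-11/9 - 5/9))*(-333) = (5*√(-16/9))*(-333) = (5*(4*I/3))*(-333) = (20*I/3)*(-333) = -2220*I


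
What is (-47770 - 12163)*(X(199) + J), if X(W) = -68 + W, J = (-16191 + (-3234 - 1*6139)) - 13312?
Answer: 2322104085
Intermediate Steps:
J = -38876 (J = (-16191 + (-3234 - 6139)) - 13312 = (-16191 - 9373) - 13312 = -25564 - 13312 = -38876)
(-47770 - 12163)*(X(199) + J) = (-47770 - 12163)*((-68 + 199) - 38876) = -59933*(131 - 38876) = -59933*(-38745) = 2322104085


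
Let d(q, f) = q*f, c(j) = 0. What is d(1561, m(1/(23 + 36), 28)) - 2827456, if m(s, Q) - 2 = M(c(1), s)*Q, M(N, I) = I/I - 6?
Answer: -3042874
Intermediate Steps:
M(N, I) = -5 (M(N, I) = 1 - 6 = -5)
m(s, Q) = 2 - 5*Q
d(q, f) = f*q
d(1561, m(1/(23 + 36), 28)) - 2827456 = (2 - 5*28)*1561 - 2827456 = (2 - 140)*1561 - 2827456 = -138*1561 - 2827456 = -215418 - 2827456 = -3042874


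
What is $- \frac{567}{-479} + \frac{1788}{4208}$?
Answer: $\frac{810597}{503908} \approx 1.6086$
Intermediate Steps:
$- \frac{567}{-479} + \frac{1788}{4208} = \left(-567\right) \left(- \frac{1}{479}\right) + 1788 \cdot \frac{1}{4208} = \frac{567}{479} + \frac{447}{1052} = \frac{810597}{503908}$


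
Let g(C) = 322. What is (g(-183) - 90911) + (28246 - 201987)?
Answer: -264330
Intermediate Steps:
(g(-183) - 90911) + (28246 - 201987) = (322 - 90911) + (28246 - 201987) = -90589 - 173741 = -264330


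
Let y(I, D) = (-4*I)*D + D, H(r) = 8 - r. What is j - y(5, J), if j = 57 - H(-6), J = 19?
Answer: 404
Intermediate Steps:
y(I, D) = D - 4*D*I (y(I, D) = -4*D*I + D = D - 4*D*I)
j = 43 (j = 57 - (8 - 1*(-6)) = 57 - (8 + 6) = 57 - 1*14 = 57 - 14 = 43)
j - y(5, J) = 43 - 19*(1 - 4*5) = 43 - 19*(1 - 20) = 43 - 19*(-19) = 43 - 1*(-361) = 43 + 361 = 404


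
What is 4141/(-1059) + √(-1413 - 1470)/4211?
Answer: -4141/1059 + 31*I*√3/4211 ≈ -3.9103 + 0.012751*I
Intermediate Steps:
4141/(-1059) + √(-1413 - 1470)/4211 = 4141*(-1/1059) + √(-2883)*(1/4211) = -4141/1059 + (31*I*√3)*(1/4211) = -4141/1059 + 31*I*√3/4211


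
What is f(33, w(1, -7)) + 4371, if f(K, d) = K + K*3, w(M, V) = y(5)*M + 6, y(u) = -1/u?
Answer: 4503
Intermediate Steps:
w(M, V) = 6 - M/5 (w(M, V) = (-1/5)*M + 6 = (-1*⅕)*M + 6 = -M/5 + 6 = 6 - M/5)
f(K, d) = 4*K (f(K, d) = K + 3*K = 4*K)
f(33, w(1, -7)) + 4371 = 4*33 + 4371 = 132 + 4371 = 4503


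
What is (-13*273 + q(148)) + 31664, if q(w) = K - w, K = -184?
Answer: 27783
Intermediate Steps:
q(w) = -184 - w
(-13*273 + q(148)) + 31664 = (-13*273 + (-184 - 1*148)) + 31664 = (-3549 + (-184 - 148)) + 31664 = (-3549 - 332) + 31664 = -3881 + 31664 = 27783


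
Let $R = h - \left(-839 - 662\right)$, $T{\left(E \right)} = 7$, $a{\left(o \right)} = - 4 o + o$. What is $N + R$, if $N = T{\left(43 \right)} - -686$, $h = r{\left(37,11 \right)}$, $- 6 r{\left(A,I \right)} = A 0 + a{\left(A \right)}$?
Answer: $\frac{4425}{2} \approx 2212.5$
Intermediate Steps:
$a{\left(o \right)} = - 3 o$
$r{\left(A,I \right)} = \frac{A}{2}$ ($r{\left(A,I \right)} = - \frac{A 0 - 3 A}{6} = - \frac{0 - 3 A}{6} = - \frac{\left(-3\right) A}{6} = \frac{A}{2}$)
$h = \frac{37}{2}$ ($h = \frac{1}{2} \cdot 37 = \frac{37}{2} \approx 18.5$)
$N = 693$ ($N = 7 - -686 = 7 + 686 = 693$)
$R = \frac{3039}{2}$ ($R = \frac{37}{2} - \left(-839 - 662\right) = \frac{37}{2} - -1501 = \frac{37}{2} + 1501 = \frac{3039}{2} \approx 1519.5$)
$N + R = 693 + \frac{3039}{2} = \frac{4425}{2}$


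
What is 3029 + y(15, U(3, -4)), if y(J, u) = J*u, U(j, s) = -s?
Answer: 3089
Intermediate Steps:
3029 + y(15, U(3, -4)) = 3029 + 15*(-1*(-4)) = 3029 + 15*4 = 3029 + 60 = 3089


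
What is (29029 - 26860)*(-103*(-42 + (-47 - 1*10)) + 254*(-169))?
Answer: -70989201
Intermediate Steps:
(29029 - 26860)*(-103*(-42 + (-47 - 1*10)) + 254*(-169)) = 2169*(-103*(-42 + (-47 - 10)) - 42926) = 2169*(-103*(-42 - 57) - 42926) = 2169*(-103*(-99) - 42926) = 2169*(10197 - 42926) = 2169*(-32729) = -70989201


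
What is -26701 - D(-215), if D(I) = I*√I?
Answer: -26701 + 215*I*√215 ≈ -26701.0 + 3152.5*I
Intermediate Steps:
D(I) = I^(3/2)
-26701 - D(-215) = -26701 - (-215)^(3/2) = -26701 - (-215)*I*√215 = -26701 + 215*I*√215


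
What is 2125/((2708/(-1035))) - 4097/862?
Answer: -953477963/1167148 ≈ -816.93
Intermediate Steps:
2125/((2708/(-1035))) - 4097/862 = 2125/((2708*(-1/1035))) - 4097*1/862 = 2125/(-2708/1035) - 4097/862 = 2125*(-1035/2708) - 4097/862 = -2199375/2708 - 4097/862 = -953477963/1167148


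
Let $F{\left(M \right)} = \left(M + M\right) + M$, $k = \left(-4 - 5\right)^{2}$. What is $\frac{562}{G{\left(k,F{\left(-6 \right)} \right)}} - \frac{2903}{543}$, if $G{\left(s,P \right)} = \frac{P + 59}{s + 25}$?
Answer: $\frac{32228573}{22263} \approx 1447.6$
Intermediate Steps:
$k = 81$ ($k = \left(-9\right)^{2} = 81$)
$F{\left(M \right)} = 3 M$ ($F{\left(M \right)} = 2 M + M = 3 M$)
$G{\left(s,P \right)} = \frac{59 + P}{25 + s}$
$\frac{562}{G{\left(k,F{\left(-6 \right)} \right)}} - \frac{2903}{543} = \frac{562}{\frac{1}{25 + 81} \left(59 + 3 \left(-6\right)\right)} - \frac{2903}{543} = \frac{562}{\frac{1}{106} \left(59 - 18\right)} - \frac{2903}{543} = \frac{562}{\frac{1}{106} \cdot 41} - \frac{2903}{543} = \frac{562}{\frac{41}{106}} - \frac{2903}{543} = 562 \cdot \frac{106}{41} - \frac{2903}{543} = \frac{59572}{41} - \frac{2903}{543} = \frac{32228573}{22263}$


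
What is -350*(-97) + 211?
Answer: 34161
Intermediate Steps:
-350*(-97) + 211 = 33950 + 211 = 34161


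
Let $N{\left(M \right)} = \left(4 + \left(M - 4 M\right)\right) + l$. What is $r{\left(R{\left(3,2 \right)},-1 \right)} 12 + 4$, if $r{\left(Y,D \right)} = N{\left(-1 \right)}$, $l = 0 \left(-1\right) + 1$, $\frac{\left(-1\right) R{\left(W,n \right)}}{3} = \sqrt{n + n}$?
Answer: $100$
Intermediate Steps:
$R{\left(W,n \right)} = - 3 \sqrt{2} \sqrt{n}$ ($R{\left(W,n \right)} = - 3 \sqrt{n + n} = - 3 \sqrt{2 n} = - 3 \sqrt{2} \sqrt{n}$)
$l = 1$ ($l = 0 + 1 = 1$)
$N{\left(M \right)} = 5 - 3 M$ ($N{\left(M \right)} = \left(4 + \left(M - 4 M\right)\right) + 1 = \left(4 - 3 M\right) + 1 = 5 - 3 M$)
$r{\left(Y,D \right)} = 8$ ($r{\left(Y,D \right)} = 5 - -3 = 5 + 3 = 8$)
$r{\left(R{\left(3,2 \right)},-1 \right)} 12 + 4 = 8 \cdot 12 + 4 = 96 + 4 = 100$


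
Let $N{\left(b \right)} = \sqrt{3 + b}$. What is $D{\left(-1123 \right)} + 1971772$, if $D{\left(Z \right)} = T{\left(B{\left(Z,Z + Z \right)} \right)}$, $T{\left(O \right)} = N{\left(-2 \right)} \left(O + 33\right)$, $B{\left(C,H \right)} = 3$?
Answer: $1971808$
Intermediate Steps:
$T{\left(O \right)} = 33 + O$ ($T{\left(O \right)} = \sqrt{3 - 2} \left(O + 33\right) = \sqrt{1} \left(33 + O\right) = 1 \left(33 + O\right) = 33 + O$)
$D{\left(Z \right)} = 36$ ($D{\left(Z \right)} = 33 + 3 = 36$)
$D{\left(-1123 \right)} + 1971772 = 36 + 1971772 = 1971808$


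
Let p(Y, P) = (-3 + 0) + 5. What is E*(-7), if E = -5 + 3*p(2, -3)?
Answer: -7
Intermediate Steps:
p(Y, P) = 2 (p(Y, P) = -3 + 5 = 2)
E = 1 (E = -5 + 3*2 = -5 + 6 = 1)
E*(-7) = 1*(-7) = -7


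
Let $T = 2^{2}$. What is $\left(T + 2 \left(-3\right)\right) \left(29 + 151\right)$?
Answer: $-360$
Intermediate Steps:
$T = 4$
$\left(T + 2 \left(-3\right)\right) \left(29 + 151\right) = \left(4 + 2 \left(-3\right)\right) \left(29 + 151\right) = \left(4 - 6\right) 180 = \left(-2\right) 180 = -360$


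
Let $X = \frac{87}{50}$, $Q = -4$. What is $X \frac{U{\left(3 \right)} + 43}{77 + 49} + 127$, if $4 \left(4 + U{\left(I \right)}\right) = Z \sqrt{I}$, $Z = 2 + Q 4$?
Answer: $\frac{89277}{700} - \frac{29 \sqrt{3}}{600} \approx 127.45$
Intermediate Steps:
$Z = -14$ ($Z = 2 - 16 = -14$)
$X = \frac{87}{50}$ ($X = 87 \cdot \frac{1}{50} = \frac{87}{50} \approx 1.74$)
$U{\left(I \right)} = -4 - \frac{7 \sqrt{I}}{2}$ ($U{\left(I \right)} = -4 + \frac{\left(-14\right) \sqrt{I}}{4} = -4 - \frac{7 \sqrt{I}}{2}$)
$X \frac{U{\left(3 \right)} + 43}{77 + 49} + 127 = \frac{87 \frac{\left(-4 - \frac{7 \sqrt{3}}{2}\right) + 43}{77 + 49}}{50} + 127 = \frac{87 \frac{39 - \frac{7 \sqrt{3}}{2}}{126}}{50} + 127 = \frac{87 \left(39 - \frac{7 \sqrt{3}}{2}\right) \frac{1}{126}}{50} + 127 = \frac{87 \left(\frac{13}{42} - \frac{\sqrt{3}}{36}\right)}{50} + 127 = \left(\frac{377}{700} - \frac{29 \sqrt{3}}{600}\right) + 127 = \frac{89277}{700} - \frac{29 \sqrt{3}}{600}$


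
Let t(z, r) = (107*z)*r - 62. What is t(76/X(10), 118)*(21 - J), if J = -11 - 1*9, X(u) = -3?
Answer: -39350242/3 ≈ -1.3117e+7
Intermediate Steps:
J = -20 (J = -11 - 9 = -20)
t(z, r) = -62 + 107*r*z (t(z, r) = 107*r*z - 62 = -62 + 107*r*z)
t(76/X(10), 118)*(21 - J) = (-62 + 107*118*(76/(-3)))*(21 - 1*(-20)) = (-62 + 107*118*(76*(-⅓)))*(21 + 20) = (-62 + 107*118*(-76/3))*41 = (-62 - 959576/3)*41 = -959762/3*41 = -39350242/3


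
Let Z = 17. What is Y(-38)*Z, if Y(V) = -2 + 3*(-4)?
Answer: -238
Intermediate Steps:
Y(V) = -14 (Y(V) = -2 - 12 = -14)
Y(-38)*Z = -14*17 = -238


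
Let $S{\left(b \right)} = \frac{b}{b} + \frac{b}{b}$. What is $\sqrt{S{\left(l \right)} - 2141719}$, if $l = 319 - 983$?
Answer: $i \sqrt{2141717} \approx 1463.5 i$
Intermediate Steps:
$l = -664$
$S{\left(b \right)} = 2$ ($S{\left(b \right)} = 1 + 1 = 2$)
$\sqrt{S{\left(l \right)} - 2141719} = \sqrt{2 - 2141719} = \sqrt{-2141717} = i \sqrt{2141717}$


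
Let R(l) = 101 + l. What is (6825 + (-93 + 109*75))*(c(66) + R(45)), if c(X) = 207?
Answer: 5262171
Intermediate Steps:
(6825 + (-93 + 109*75))*(c(66) + R(45)) = (6825 + (-93 + 109*75))*(207 + (101 + 45)) = (6825 + (-93 + 8175))*(207 + 146) = (6825 + 8082)*353 = 14907*353 = 5262171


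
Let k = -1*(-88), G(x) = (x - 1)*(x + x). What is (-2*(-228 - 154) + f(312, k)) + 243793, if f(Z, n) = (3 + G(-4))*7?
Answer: 244858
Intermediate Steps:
G(x) = 2*x*(-1 + x) (G(x) = (-1 + x)*(2*x) = 2*x*(-1 + x))
k = 88
f(Z, n) = 301 (f(Z, n) = (3 + 2*(-4)*(-1 - 4))*7 = (3 + 2*(-4)*(-5))*7 = (3 + 40)*7 = 43*7 = 301)
(-2*(-228 - 154) + f(312, k)) + 243793 = (-2*(-228 - 154) + 301) + 243793 = (-2*(-382) + 301) + 243793 = (764 + 301) + 243793 = 1065 + 243793 = 244858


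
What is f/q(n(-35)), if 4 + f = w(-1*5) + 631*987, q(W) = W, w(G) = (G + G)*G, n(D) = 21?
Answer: 622843/21 ≈ 29659.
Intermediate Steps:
w(G) = 2*G**2 (w(G) = (2*G)*G = 2*G**2)
f = 622843 (f = -4 + (2*(-1*5)**2 + 631*987) = -4 + (2*(-5)**2 + 622797) = -4 + (2*25 + 622797) = -4 + (50 + 622797) = -4 + 622847 = 622843)
f/q(n(-35)) = 622843/21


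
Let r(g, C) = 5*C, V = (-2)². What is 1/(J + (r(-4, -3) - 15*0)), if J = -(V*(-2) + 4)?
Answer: -1/11 ≈ -0.090909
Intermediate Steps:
V = 4
J = 4 (J = -(4*(-2) + 4) = -(-8 + 4) = -1*(-4) = 4)
1/(J + (r(-4, -3) - 15*0)) = 1/(4 + (5*(-3) - 15*0)) = 1/(4 + (-15 + 0)) = 1/(4 - 15) = 1/(-11) = -1/11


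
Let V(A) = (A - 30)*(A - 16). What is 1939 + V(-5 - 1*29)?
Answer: 5139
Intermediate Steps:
V(A) = (-30 + A)*(-16 + A)
1939 + V(-5 - 1*29) = 1939 + (480 + (-5 - 1*29)**2 - 46*(-5 - 1*29)) = 1939 + (480 + (-5 - 29)**2 - 46*(-5 - 29)) = 1939 + (480 + (-34)**2 - 46*(-34)) = 1939 + (480 + 1156 + 1564) = 1939 + 3200 = 5139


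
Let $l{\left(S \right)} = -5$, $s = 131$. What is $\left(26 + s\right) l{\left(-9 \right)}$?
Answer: $-785$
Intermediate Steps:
$\left(26 + s\right) l{\left(-9 \right)} = \left(26 + 131\right) \left(-5\right) = 157 \left(-5\right) = -785$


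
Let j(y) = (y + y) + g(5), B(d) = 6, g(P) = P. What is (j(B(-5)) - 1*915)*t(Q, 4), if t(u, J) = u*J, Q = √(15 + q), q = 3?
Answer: -10776*√2 ≈ -15240.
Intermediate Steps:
Q = 3*√2 (Q = √(15 + 3) = √18 = 3*√2 ≈ 4.2426)
t(u, J) = J*u
j(y) = 5 + 2*y (j(y) = (y + y) + 5 = 2*y + 5 = 5 + 2*y)
(j(B(-5)) - 1*915)*t(Q, 4) = ((5 + 2*6) - 1*915)*(4*(3*√2)) = ((5 + 12) - 915)*(12*√2) = (17 - 915)*(12*√2) = -10776*√2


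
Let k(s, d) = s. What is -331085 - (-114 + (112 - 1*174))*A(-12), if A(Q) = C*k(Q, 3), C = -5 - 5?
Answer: -309965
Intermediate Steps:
C = -10
A(Q) = -10*Q
-331085 - (-114 + (112 - 1*174))*A(-12) = -331085 - (-114 + (112 - 1*174))*(-10*(-12)) = -331085 - (-114 + (112 - 174))*120 = -331085 - (-114 - 62)*120 = -331085 - (-176)*120 = -331085 - 1*(-21120) = -331085 + 21120 = -309965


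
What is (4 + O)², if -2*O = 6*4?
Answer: 64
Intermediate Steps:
O = -12 (O = -3*4 = -½*24 = -12)
(4 + O)² = (4 - 12)² = (-8)² = 64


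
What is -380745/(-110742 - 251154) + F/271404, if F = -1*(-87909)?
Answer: 3754156429/2728333944 ≈ 1.3760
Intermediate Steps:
F = 87909
-380745/(-110742 - 251154) + F/271404 = -380745/(-110742 - 251154) + 87909/271404 = -380745/(-361896) + 87909*(1/271404) = -380745*(-1/361896) + 29303/90468 = 126915/120632 + 29303/90468 = 3754156429/2728333944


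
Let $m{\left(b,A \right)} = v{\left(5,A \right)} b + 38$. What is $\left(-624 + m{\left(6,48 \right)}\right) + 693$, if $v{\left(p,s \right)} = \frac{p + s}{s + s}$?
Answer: $\frac{1765}{16} \approx 110.31$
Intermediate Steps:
$v{\left(p,s \right)} = \frac{p + s}{2 s}$
$m{\left(b,A \right)} = 38 + \frac{b \left(5 + A\right)}{2 A}$ ($m{\left(b,A \right)} = \frac{5 + A}{2 A} b + 38 = \frac{b \left(5 + A\right)}{2 A} + 38 = 38 + \frac{b \left(5 + A\right)}{2 A}$)
$\left(-624 + m{\left(6,48 \right)}\right) + 693 = \left(-624 + \frac{76 \cdot 48 + 6 \left(5 + 48\right)}{2 \cdot 48}\right) + 693 = \left(-624 + \frac{1}{2} \cdot \frac{1}{48} \left(3648 + 6 \cdot 53\right)\right) + 693 = \left(-624 + \frac{1}{2} \cdot \frac{1}{48} \left(3648 + 318\right)\right) + 693 = \left(-624 + \frac{1}{2} \cdot \frac{1}{48} \cdot 3966\right) + 693 = \left(-624 + \frac{661}{16}\right) + 693 = - \frac{9323}{16} + 693 = \frac{1765}{16}$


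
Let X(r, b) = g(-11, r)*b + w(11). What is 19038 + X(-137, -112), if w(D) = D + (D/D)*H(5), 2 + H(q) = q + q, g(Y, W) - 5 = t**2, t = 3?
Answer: 17489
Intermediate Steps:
g(Y, W) = 14 (g(Y, W) = 5 + 3**2 = 5 + 9 = 14)
H(q) = -2 + 2*q (H(q) = -2 + (q + q) = -2 + 2*q)
w(D) = 8 + D (w(D) = D + (D/D)*(-2 + 2*5) = D + 1*(-2 + 10) = D + 1*8 = D + 8 = 8 + D)
X(r, b) = 19 + 14*b (X(r, b) = 14*b + (8 + 11) = 14*b + 19 = 19 + 14*b)
19038 + X(-137, -112) = 19038 + (19 + 14*(-112)) = 19038 + (19 - 1568) = 19038 - 1549 = 17489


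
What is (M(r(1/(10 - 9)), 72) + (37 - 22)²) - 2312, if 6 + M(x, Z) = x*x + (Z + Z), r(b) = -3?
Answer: -1940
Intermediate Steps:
M(x, Z) = -6 + x² + 2*Z (M(x, Z) = -6 + (x*x + (Z + Z)) = -6 + (x² + 2*Z) = -6 + x² + 2*Z)
(M(r(1/(10 - 9)), 72) + (37 - 22)²) - 2312 = ((-6 + (-3)² + 2*72) + (37 - 22)²) - 2312 = ((-6 + 9 + 144) + 15²) - 2312 = (147 + 225) - 2312 = 372 - 2312 = -1940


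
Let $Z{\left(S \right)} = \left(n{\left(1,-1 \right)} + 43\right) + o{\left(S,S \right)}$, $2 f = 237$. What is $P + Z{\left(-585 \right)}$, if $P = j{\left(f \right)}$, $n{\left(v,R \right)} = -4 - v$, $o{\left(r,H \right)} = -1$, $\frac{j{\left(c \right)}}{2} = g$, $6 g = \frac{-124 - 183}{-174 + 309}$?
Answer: $\frac{14678}{405} \approx 36.242$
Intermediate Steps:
$f = \frac{237}{2}$ ($f = \frac{1}{2} \cdot 237 = \frac{237}{2} \approx 118.5$)
$g = - \frac{307}{810}$ ($g = \frac{\left(-124 - 183\right) \frac{1}{-174 + 309}}{6} = \frac{\left(-307\right) \frac{1}{135}}{6} = \frac{1}{6} \left(- \frac{307}{135}\right) = - \frac{307}{810} \approx -0.37901$)
$j{\left(c \right)} = - \frac{307}{405}$ ($j{\left(c \right)} = 2 \left(- \frac{307}{810}\right) = - \frac{307}{405}$)
$P = - \frac{307}{405} \approx -0.75802$
$Z{\left(S \right)} = 37$ ($Z{\left(S \right)} = \left(\left(-4 - 1\right) + 43\right) - 1 = \left(-5 + 43\right) - 1 = 38 - 1 = 37$)
$P + Z{\left(-585 \right)} = - \frac{307}{405} + 37 = \frac{14678}{405}$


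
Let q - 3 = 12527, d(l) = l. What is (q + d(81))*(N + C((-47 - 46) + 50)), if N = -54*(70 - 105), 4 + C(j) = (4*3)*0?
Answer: 23784346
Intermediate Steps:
C(j) = -4 (C(j) = -4 + (4*3)*0 = -4 + 12*0 = -4 + 0 = -4)
q = 12530 (q = 3 + 12527 = 12530)
N = 1890 (N = -54*(-35) = 1890)
(q + d(81))*(N + C((-47 - 46) + 50)) = (12530 + 81)*(1890 - 4) = 12611*1886 = 23784346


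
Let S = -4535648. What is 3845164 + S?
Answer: -690484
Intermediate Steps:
3845164 + S = 3845164 - 4535648 = -690484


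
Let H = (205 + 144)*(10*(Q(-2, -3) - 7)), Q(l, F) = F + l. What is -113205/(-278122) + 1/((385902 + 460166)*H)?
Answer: 2005614938924539/4927394002758240 ≈ 0.40703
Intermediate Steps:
H = -41880 (H = (205 + 144)*(10*((-3 - 2) - 7)) = 349*(10*(-5 - 7)) = 349*(10*(-12)) = 349*(-120) = -41880)
-113205/(-278122) + 1/((385902 + 460166)*H) = -113205/(-278122) + 1/((385902 + 460166)*(-41880)) = -113205*(-1/278122) - 1/41880/846068 = 113205/278122 + (1/846068)*(-1/41880) = 113205/278122 - 1/35433327840 = 2005614938924539/4927394002758240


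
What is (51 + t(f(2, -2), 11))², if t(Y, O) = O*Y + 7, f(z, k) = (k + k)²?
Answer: 54756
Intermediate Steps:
f(z, k) = 4*k² (f(z, k) = (2*k)² = 4*k²)
t(Y, O) = 7 + O*Y
(51 + t(f(2, -2), 11))² = (51 + (7 + 11*(4*(-2)²)))² = (51 + (7 + 11*(4*4)))² = (51 + (7 + 11*16))² = (51 + (7 + 176))² = (51 + 183)² = 234² = 54756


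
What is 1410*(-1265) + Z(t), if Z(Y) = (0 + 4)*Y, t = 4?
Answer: -1783634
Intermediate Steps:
Z(Y) = 4*Y
1410*(-1265) + Z(t) = 1410*(-1265) + 4*4 = -1783650 + 16 = -1783634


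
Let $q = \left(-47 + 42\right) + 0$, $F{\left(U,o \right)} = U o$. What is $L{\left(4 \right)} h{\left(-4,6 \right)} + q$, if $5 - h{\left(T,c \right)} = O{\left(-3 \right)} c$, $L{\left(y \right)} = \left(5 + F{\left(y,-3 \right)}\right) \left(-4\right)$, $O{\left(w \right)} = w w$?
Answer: $-1377$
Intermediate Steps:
$O{\left(w \right)} = w^{2}$
$L{\left(y \right)} = -20 + 12 y$ ($L{\left(y \right)} = \left(5 + y \left(-3\right)\right) \left(-4\right) = \left(5 - 3 y\right) \left(-4\right) = -20 + 12 y$)
$h{\left(T,c \right)} = 5 - 9 c$ ($h{\left(T,c \right)} = 5 - \left(-3\right)^{2} c = 5 - 9 c$)
$q = -5$ ($q = -5 + 0 = -5$)
$L{\left(4 \right)} h{\left(-4,6 \right)} + q = \left(-20 + 12 \cdot 4\right) \left(5 - 54\right) - 5 = \left(-20 + 48\right) \left(5 - 54\right) - 5 = 28 \left(-49\right) - 5 = -1372 - 5 = -1377$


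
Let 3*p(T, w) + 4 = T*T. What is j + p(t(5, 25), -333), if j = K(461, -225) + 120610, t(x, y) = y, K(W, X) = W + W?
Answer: 121739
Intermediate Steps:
K(W, X) = 2*W
j = 121532 (j = 2*461 + 120610 = 922 + 120610 = 121532)
p(T, w) = -4/3 + T**2/3 (p(T, w) = -4/3 + (T*T)/3 = -4/3 + T**2/3)
j + p(t(5, 25), -333) = 121532 + (-4/3 + (1/3)*25**2) = 121532 + (-4/3 + (1/3)*625) = 121532 + (-4/3 + 625/3) = 121532 + 207 = 121739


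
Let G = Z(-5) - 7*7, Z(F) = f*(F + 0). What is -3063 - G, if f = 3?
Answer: -2999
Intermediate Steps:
Z(F) = 3*F (Z(F) = 3*(F + 0) = 3*F)
G = -64 (G = 3*(-5) - 7*7 = -15 - 49 = -64)
-3063 - G = -3063 - 1*(-64) = -3063 + 64 = -2999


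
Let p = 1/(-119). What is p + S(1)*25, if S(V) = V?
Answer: 2974/119 ≈ 24.992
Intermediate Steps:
p = -1/119 ≈ -0.0084034
p + S(1)*25 = -1/119 + 1*25 = -1/119 + 25 = 2974/119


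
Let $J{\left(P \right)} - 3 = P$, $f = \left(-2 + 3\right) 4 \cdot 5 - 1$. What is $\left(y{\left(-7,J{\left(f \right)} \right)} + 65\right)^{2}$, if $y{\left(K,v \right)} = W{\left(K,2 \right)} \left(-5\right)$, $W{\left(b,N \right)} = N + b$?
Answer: $8100$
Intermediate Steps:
$f = 19$ ($f = 1 \cdot 4 \cdot 5 - 1 = 4 \cdot 5 - 1 = 20 - 1 = 19$)
$J{\left(P \right)} = 3 + P$
$y{\left(K,v \right)} = -10 - 5 K$ ($y{\left(K,v \right)} = \left(2 + K\right) \left(-5\right) = -10 - 5 K$)
$\left(y{\left(-7,J{\left(f \right)} \right)} + 65\right)^{2} = \left(\left(-10 - -35\right) + 65\right)^{2} = \left(\left(-10 + 35\right) + 65\right)^{2} = \left(25 + 65\right)^{2} = 90^{2} = 8100$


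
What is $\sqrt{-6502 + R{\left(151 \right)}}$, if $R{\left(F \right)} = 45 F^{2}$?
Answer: $7 \sqrt{20807} \approx 1009.7$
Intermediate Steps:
$\sqrt{-6502 + R{\left(151 \right)}} = \sqrt{-6502 + 45 \cdot 151^{2}} = \sqrt{-6502 + 45 \cdot 22801} = \sqrt{-6502 + 1026045} = \sqrt{1019543} = 7 \sqrt{20807}$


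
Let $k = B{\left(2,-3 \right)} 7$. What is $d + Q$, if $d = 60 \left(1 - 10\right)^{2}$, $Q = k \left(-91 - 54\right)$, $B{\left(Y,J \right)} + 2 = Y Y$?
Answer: $2830$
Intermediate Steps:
$B{\left(Y,J \right)} = -2 + Y^{2}$ ($B{\left(Y,J \right)} = -2 + Y Y = -2 + Y^{2}$)
$k = 14$ ($k = \left(-2 + 2^{2}\right) 7 = \left(-2 + 4\right) 7 = 2 \cdot 7 = 14$)
$Q = -2030$ ($Q = 14 \left(-91 - 54\right) = 14 \left(-145\right) = -2030$)
$d = 4860$ ($d = 60 \left(-9\right)^{2} = 60 \cdot 81 = 4860$)
$d + Q = 4860 - 2030 = 2830$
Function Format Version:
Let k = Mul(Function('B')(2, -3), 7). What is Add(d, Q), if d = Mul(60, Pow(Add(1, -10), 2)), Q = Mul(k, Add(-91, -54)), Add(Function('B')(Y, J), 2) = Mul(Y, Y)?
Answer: 2830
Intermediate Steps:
Function('B')(Y, J) = Add(-2, Pow(Y, 2)) (Function('B')(Y, J) = Add(-2, Mul(Y, Y)) = Add(-2, Pow(Y, 2)))
k = 14 (k = Mul(Add(-2, Pow(2, 2)), 7) = Mul(Add(-2, 4), 7) = Mul(2, 7) = 14)
Q = -2030 (Q = Mul(14, Add(-91, -54)) = Mul(14, -145) = -2030)
d = 4860 (d = Mul(60, Pow(-9, 2)) = Mul(60, 81) = 4860)
Add(d, Q) = Add(4860, -2030) = 2830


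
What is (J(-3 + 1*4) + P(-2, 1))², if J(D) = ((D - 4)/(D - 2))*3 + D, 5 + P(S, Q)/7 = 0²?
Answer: 625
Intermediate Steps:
P(S, Q) = -35 (P(S, Q) = -35 + 7*0² = -35 + 7*0 = -35 + 0 = -35)
J(D) = D + 3*(-4 + D)/(-2 + D) (J(D) = ((-4 + D)/(-2 + D))*3 + D = 3*(-4 + D)/(-2 + D) + D = D + 3*(-4 + D)/(-2 + D))
(J(-3 + 1*4) + P(-2, 1))² = ((-12 + (-3 + 1*4) + (-3 + 1*4)²)/(-2 + (-3 + 1*4)) - 35)² = ((-12 + (-3 + 4) + (-3 + 4)²)/(-2 + (-3 + 4)) - 35)² = ((-12 + 1 + 1²)/(-2 + 1) - 35)² = ((-12 + 1 + 1)/(-1) - 35)² = (-1*(-10) - 35)² = (10 - 35)² = (-25)² = 625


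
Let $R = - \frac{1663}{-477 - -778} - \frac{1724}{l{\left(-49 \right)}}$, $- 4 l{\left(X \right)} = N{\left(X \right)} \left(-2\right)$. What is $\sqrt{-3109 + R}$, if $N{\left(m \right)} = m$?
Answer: $\frac{2 i \sqrt{68950930}}{301} \approx 55.174 i$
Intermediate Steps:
$l{\left(X \right)} = \frac{X}{2}$ ($l{\left(X \right)} = - \frac{X \left(-2\right)}{4} = - \frac{\left(-2\right) X}{4} = \frac{X}{2}$)
$R = \frac{136623}{2107}$ ($R = - \frac{1663}{-477 - -778} - \frac{1724}{\frac{1}{2} \left(-49\right)} = - \frac{1663}{-477 + 778} - \frac{1724}{- \frac{49}{2}} = - \frac{1663}{301} - - \frac{3448}{49} = \left(-1663\right) \frac{1}{301} + \frac{3448}{49} = - \frac{1663}{301} + \frac{3448}{49} = \frac{136623}{2107} \approx 64.842$)
$\sqrt{-3109 + R} = \sqrt{-3109 + \frac{136623}{2107}} = \sqrt{- \frac{6414040}{2107}} = \frac{2 i \sqrt{68950930}}{301}$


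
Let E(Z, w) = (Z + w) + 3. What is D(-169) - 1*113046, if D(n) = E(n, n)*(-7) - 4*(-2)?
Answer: -110693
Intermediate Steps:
E(Z, w) = 3 + Z + w
D(n) = -13 - 14*n (D(n) = (3 + n + n)*(-7) - 4*(-2) = (3 + 2*n)*(-7) + 8 = (-21 - 14*n) + 8 = -13 - 14*n)
D(-169) - 1*113046 = (-13 - 14*(-169)) - 1*113046 = (-13 + 2366) - 113046 = 2353 - 113046 = -110693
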